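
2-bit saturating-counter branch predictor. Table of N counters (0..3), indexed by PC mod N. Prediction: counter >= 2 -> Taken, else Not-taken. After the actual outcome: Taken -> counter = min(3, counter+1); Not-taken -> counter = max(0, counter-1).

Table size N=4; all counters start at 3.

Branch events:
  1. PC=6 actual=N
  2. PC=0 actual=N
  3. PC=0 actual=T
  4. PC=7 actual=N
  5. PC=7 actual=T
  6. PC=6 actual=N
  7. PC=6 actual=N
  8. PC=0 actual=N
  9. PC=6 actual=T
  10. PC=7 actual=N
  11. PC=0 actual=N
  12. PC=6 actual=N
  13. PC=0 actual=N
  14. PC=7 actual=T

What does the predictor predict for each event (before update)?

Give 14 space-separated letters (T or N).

Ev 1: PC=6 idx=2 pred=T actual=N -> ctr[2]=2
Ev 2: PC=0 idx=0 pred=T actual=N -> ctr[0]=2
Ev 3: PC=0 idx=0 pred=T actual=T -> ctr[0]=3
Ev 4: PC=7 idx=3 pred=T actual=N -> ctr[3]=2
Ev 5: PC=7 idx=3 pred=T actual=T -> ctr[3]=3
Ev 6: PC=6 idx=2 pred=T actual=N -> ctr[2]=1
Ev 7: PC=6 idx=2 pred=N actual=N -> ctr[2]=0
Ev 8: PC=0 idx=0 pred=T actual=N -> ctr[0]=2
Ev 9: PC=6 idx=2 pred=N actual=T -> ctr[2]=1
Ev 10: PC=7 idx=3 pred=T actual=N -> ctr[3]=2
Ev 11: PC=0 idx=0 pred=T actual=N -> ctr[0]=1
Ev 12: PC=6 idx=2 pred=N actual=N -> ctr[2]=0
Ev 13: PC=0 idx=0 pred=N actual=N -> ctr[0]=0
Ev 14: PC=7 idx=3 pred=T actual=T -> ctr[3]=3

Answer: T T T T T T N T N T T N N T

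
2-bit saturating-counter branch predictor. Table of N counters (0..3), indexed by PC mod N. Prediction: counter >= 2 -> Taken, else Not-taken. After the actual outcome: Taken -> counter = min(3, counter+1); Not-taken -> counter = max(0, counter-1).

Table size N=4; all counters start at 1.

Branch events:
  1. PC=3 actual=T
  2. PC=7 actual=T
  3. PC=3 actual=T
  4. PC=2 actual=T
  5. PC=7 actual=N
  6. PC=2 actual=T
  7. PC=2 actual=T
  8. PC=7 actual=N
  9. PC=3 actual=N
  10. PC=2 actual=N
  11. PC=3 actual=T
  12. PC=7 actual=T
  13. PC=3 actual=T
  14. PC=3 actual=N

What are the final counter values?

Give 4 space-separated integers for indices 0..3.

Answer: 1 1 2 2

Derivation:
Ev 1: PC=3 idx=3 pred=N actual=T -> ctr[3]=2
Ev 2: PC=7 idx=3 pred=T actual=T -> ctr[3]=3
Ev 3: PC=3 idx=3 pred=T actual=T -> ctr[3]=3
Ev 4: PC=2 idx=2 pred=N actual=T -> ctr[2]=2
Ev 5: PC=7 idx=3 pred=T actual=N -> ctr[3]=2
Ev 6: PC=2 idx=2 pred=T actual=T -> ctr[2]=3
Ev 7: PC=2 idx=2 pred=T actual=T -> ctr[2]=3
Ev 8: PC=7 idx=3 pred=T actual=N -> ctr[3]=1
Ev 9: PC=3 idx=3 pred=N actual=N -> ctr[3]=0
Ev 10: PC=2 idx=2 pred=T actual=N -> ctr[2]=2
Ev 11: PC=3 idx=3 pred=N actual=T -> ctr[3]=1
Ev 12: PC=7 idx=3 pred=N actual=T -> ctr[3]=2
Ev 13: PC=3 idx=3 pred=T actual=T -> ctr[3]=3
Ev 14: PC=3 idx=3 pred=T actual=N -> ctr[3]=2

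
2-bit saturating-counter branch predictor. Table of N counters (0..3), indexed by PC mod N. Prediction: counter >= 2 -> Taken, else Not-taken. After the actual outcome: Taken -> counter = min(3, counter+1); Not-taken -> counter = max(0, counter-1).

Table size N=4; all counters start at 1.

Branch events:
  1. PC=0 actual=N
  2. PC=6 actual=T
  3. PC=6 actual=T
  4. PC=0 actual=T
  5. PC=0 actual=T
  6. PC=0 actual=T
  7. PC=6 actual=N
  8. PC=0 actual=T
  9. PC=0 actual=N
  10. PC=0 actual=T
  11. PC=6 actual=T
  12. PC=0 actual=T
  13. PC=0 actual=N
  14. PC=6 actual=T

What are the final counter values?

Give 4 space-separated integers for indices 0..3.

Answer: 2 1 3 1

Derivation:
Ev 1: PC=0 idx=0 pred=N actual=N -> ctr[0]=0
Ev 2: PC=6 idx=2 pred=N actual=T -> ctr[2]=2
Ev 3: PC=6 idx=2 pred=T actual=T -> ctr[2]=3
Ev 4: PC=0 idx=0 pred=N actual=T -> ctr[0]=1
Ev 5: PC=0 idx=0 pred=N actual=T -> ctr[0]=2
Ev 6: PC=0 idx=0 pred=T actual=T -> ctr[0]=3
Ev 7: PC=6 idx=2 pred=T actual=N -> ctr[2]=2
Ev 8: PC=0 idx=0 pred=T actual=T -> ctr[0]=3
Ev 9: PC=0 idx=0 pred=T actual=N -> ctr[0]=2
Ev 10: PC=0 idx=0 pred=T actual=T -> ctr[0]=3
Ev 11: PC=6 idx=2 pred=T actual=T -> ctr[2]=3
Ev 12: PC=0 idx=0 pred=T actual=T -> ctr[0]=3
Ev 13: PC=0 idx=0 pred=T actual=N -> ctr[0]=2
Ev 14: PC=6 idx=2 pred=T actual=T -> ctr[2]=3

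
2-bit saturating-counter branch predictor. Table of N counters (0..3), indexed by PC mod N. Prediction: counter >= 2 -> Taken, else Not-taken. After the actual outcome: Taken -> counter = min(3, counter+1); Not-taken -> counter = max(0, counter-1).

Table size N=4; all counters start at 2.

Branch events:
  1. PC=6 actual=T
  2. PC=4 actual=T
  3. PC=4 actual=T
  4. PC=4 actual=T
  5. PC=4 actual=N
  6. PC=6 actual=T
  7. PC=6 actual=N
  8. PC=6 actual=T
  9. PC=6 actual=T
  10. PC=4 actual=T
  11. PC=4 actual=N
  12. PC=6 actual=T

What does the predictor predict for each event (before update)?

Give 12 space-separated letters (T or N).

Ev 1: PC=6 idx=2 pred=T actual=T -> ctr[2]=3
Ev 2: PC=4 idx=0 pred=T actual=T -> ctr[0]=3
Ev 3: PC=4 idx=0 pred=T actual=T -> ctr[0]=3
Ev 4: PC=4 idx=0 pred=T actual=T -> ctr[0]=3
Ev 5: PC=4 idx=0 pred=T actual=N -> ctr[0]=2
Ev 6: PC=6 idx=2 pred=T actual=T -> ctr[2]=3
Ev 7: PC=6 idx=2 pred=T actual=N -> ctr[2]=2
Ev 8: PC=6 idx=2 pred=T actual=T -> ctr[2]=3
Ev 9: PC=6 idx=2 pred=T actual=T -> ctr[2]=3
Ev 10: PC=4 idx=0 pred=T actual=T -> ctr[0]=3
Ev 11: PC=4 idx=0 pred=T actual=N -> ctr[0]=2
Ev 12: PC=6 idx=2 pred=T actual=T -> ctr[2]=3

Answer: T T T T T T T T T T T T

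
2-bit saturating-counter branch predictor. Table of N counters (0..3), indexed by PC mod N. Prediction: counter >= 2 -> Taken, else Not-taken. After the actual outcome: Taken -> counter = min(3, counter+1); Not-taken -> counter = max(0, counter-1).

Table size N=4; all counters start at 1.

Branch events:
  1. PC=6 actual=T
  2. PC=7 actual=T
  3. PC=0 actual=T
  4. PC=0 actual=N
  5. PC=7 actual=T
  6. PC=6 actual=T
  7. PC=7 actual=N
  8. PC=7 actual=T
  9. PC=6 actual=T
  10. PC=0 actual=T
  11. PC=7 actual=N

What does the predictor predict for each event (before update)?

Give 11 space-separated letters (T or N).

Answer: N N N T T T T T T N T

Derivation:
Ev 1: PC=6 idx=2 pred=N actual=T -> ctr[2]=2
Ev 2: PC=7 idx=3 pred=N actual=T -> ctr[3]=2
Ev 3: PC=0 idx=0 pred=N actual=T -> ctr[0]=2
Ev 4: PC=0 idx=0 pred=T actual=N -> ctr[0]=1
Ev 5: PC=7 idx=3 pred=T actual=T -> ctr[3]=3
Ev 6: PC=6 idx=2 pred=T actual=T -> ctr[2]=3
Ev 7: PC=7 idx=3 pred=T actual=N -> ctr[3]=2
Ev 8: PC=7 idx=3 pred=T actual=T -> ctr[3]=3
Ev 9: PC=6 idx=2 pred=T actual=T -> ctr[2]=3
Ev 10: PC=0 idx=0 pred=N actual=T -> ctr[0]=2
Ev 11: PC=7 idx=3 pred=T actual=N -> ctr[3]=2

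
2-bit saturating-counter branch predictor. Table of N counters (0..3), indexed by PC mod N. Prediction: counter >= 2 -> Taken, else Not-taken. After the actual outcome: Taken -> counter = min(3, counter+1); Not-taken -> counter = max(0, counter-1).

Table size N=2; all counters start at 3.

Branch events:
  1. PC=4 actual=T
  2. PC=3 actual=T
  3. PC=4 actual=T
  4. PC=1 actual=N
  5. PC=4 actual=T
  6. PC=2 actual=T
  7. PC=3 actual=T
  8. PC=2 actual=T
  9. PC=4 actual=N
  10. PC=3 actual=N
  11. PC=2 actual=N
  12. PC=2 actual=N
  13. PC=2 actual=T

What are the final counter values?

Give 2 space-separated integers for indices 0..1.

Ev 1: PC=4 idx=0 pred=T actual=T -> ctr[0]=3
Ev 2: PC=3 idx=1 pred=T actual=T -> ctr[1]=3
Ev 3: PC=4 idx=0 pred=T actual=T -> ctr[0]=3
Ev 4: PC=1 idx=1 pred=T actual=N -> ctr[1]=2
Ev 5: PC=4 idx=0 pred=T actual=T -> ctr[0]=3
Ev 6: PC=2 idx=0 pred=T actual=T -> ctr[0]=3
Ev 7: PC=3 idx=1 pred=T actual=T -> ctr[1]=3
Ev 8: PC=2 idx=0 pred=T actual=T -> ctr[0]=3
Ev 9: PC=4 idx=0 pred=T actual=N -> ctr[0]=2
Ev 10: PC=3 idx=1 pred=T actual=N -> ctr[1]=2
Ev 11: PC=2 idx=0 pred=T actual=N -> ctr[0]=1
Ev 12: PC=2 idx=0 pred=N actual=N -> ctr[0]=0
Ev 13: PC=2 idx=0 pred=N actual=T -> ctr[0]=1

Answer: 1 2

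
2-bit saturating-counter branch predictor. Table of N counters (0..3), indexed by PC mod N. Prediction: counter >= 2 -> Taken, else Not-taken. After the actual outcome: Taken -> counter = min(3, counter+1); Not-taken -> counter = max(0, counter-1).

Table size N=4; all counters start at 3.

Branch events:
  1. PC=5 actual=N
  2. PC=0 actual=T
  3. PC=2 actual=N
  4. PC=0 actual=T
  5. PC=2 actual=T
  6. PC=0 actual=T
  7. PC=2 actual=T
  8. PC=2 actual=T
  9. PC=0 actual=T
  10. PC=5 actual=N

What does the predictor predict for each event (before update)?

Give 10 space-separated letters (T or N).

Ev 1: PC=5 idx=1 pred=T actual=N -> ctr[1]=2
Ev 2: PC=0 idx=0 pred=T actual=T -> ctr[0]=3
Ev 3: PC=2 idx=2 pred=T actual=N -> ctr[2]=2
Ev 4: PC=0 idx=0 pred=T actual=T -> ctr[0]=3
Ev 5: PC=2 idx=2 pred=T actual=T -> ctr[2]=3
Ev 6: PC=0 idx=0 pred=T actual=T -> ctr[0]=3
Ev 7: PC=2 idx=2 pred=T actual=T -> ctr[2]=3
Ev 8: PC=2 idx=2 pred=T actual=T -> ctr[2]=3
Ev 9: PC=0 idx=0 pred=T actual=T -> ctr[0]=3
Ev 10: PC=5 idx=1 pred=T actual=N -> ctr[1]=1

Answer: T T T T T T T T T T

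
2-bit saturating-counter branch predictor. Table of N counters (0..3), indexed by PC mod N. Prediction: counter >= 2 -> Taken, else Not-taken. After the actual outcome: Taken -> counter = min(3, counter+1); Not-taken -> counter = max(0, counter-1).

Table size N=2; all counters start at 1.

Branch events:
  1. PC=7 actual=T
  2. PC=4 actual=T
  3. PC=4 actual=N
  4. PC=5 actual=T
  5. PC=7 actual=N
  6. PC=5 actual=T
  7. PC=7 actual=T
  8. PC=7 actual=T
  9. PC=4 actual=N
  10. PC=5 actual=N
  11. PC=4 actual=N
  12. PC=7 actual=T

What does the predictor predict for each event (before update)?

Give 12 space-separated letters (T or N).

Answer: N N T T T T T T N T N T

Derivation:
Ev 1: PC=7 idx=1 pred=N actual=T -> ctr[1]=2
Ev 2: PC=4 idx=0 pred=N actual=T -> ctr[0]=2
Ev 3: PC=4 idx=0 pred=T actual=N -> ctr[0]=1
Ev 4: PC=5 idx=1 pred=T actual=T -> ctr[1]=3
Ev 5: PC=7 idx=1 pred=T actual=N -> ctr[1]=2
Ev 6: PC=5 idx=1 pred=T actual=T -> ctr[1]=3
Ev 7: PC=7 idx=1 pred=T actual=T -> ctr[1]=3
Ev 8: PC=7 idx=1 pred=T actual=T -> ctr[1]=3
Ev 9: PC=4 idx=0 pred=N actual=N -> ctr[0]=0
Ev 10: PC=5 idx=1 pred=T actual=N -> ctr[1]=2
Ev 11: PC=4 idx=0 pred=N actual=N -> ctr[0]=0
Ev 12: PC=7 idx=1 pred=T actual=T -> ctr[1]=3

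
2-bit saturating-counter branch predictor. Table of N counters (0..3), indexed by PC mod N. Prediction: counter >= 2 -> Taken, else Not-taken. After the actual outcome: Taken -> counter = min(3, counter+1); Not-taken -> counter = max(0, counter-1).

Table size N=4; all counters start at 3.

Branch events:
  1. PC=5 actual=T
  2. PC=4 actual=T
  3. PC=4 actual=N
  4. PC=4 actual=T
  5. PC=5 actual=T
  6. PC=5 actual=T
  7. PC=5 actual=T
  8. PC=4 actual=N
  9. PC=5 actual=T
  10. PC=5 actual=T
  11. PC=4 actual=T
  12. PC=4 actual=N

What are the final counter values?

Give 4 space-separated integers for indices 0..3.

Answer: 2 3 3 3

Derivation:
Ev 1: PC=5 idx=1 pred=T actual=T -> ctr[1]=3
Ev 2: PC=4 idx=0 pred=T actual=T -> ctr[0]=3
Ev 3: PC=4 idx=0 pred=T actual=N -> ctr[0]=2
Ev 4: PC=4 idx=0 pred=T actual=T -> ctr[0]=3
Ev 5: PC=5 idx=1 pred=T actual=T -> ctr[1]=3
Ev 6: PC=5 idx=1 pred=T actual=T -> ctr[1]=3
Ev 7: PC=5 idx=1 pred=T actual=T -> ctr[1]=3
Ev 8: PC=4 idx=0 pred=T actual=N -> ctr[0]=2
Ev 9: PC=5 idx=1 pred=T actual=T -> ctr[1]=3
Ev 10: PC=5 idx=1 pred=T actual=T -> ctr[1]=3
Ev 11: PC=4 idx=0 pred=T actual=T -> ctr[0]=3
Ev 12: PC=4 idx=0 pred=T actual=N -> ctr[0]=2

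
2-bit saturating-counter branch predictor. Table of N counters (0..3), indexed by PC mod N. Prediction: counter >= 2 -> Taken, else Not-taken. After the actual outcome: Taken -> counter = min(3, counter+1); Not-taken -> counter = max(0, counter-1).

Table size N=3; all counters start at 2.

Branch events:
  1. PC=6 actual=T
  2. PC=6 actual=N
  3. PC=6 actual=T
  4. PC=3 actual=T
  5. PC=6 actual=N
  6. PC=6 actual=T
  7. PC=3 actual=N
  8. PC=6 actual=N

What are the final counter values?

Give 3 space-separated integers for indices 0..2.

Answer: 1 2 2

Derivation:
Ev 1: PC=6 idx=0 pred=T actual=T -> ctr[0]=3
Ev 2: PC=6 idx=0 pred=T actual=N -> ctr[0]=2
Ev 3: PC=6 idx=0 pred=T actual=T -> ctr[0]=3
Ev 4: PC=3 idx=0 pred=T actual=T -> ctr[0]=3
Ev 5: PC=6 idx=0 pred=T actual=N -> ctr[0]=2
Ev 6: PC=6 idx=0 pred=T actual=T -> ctr[0]=3
Ev 7: PC=3 idx=0 pred=T actual=N -> ctr[0]=2
Ev 8: PC=6 idx=0 pred=T actual=N -> ctr[0]=1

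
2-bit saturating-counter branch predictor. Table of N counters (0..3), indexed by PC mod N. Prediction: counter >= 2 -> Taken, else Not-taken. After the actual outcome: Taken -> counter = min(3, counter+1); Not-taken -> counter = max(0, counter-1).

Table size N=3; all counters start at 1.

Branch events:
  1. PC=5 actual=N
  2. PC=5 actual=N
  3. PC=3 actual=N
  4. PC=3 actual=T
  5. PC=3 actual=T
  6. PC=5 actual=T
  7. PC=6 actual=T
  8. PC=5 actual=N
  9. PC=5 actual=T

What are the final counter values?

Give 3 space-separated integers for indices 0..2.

Answer: 3 1 1

Derivation:
Ev 1: PC=5 idx=2 pred=N actual=N -> ctr[2]=0
Ev 2: PC=5 idx=2 pred=N actual=N -> ctr[2]=0
Ev 3: PC=3 idx=0 pred=N actual=N -> ctr[0]=0
Ev 4: PC=3 idx=0 pred=N actual=T -> ctr[0]=1
Ev 5: PC=3 idx=0 pred=N actual=T -> ctr[0]=2
Ev 6: PC=5 idx=2 pred=N actual=T -> ctr[2]=1
Ev 7: PC=6 idx=0 pred=T actual=T -> ctr[0]=3
Ev 8: PC=5 idx=2 pred=N actual=N -> ctr[2]=0
Ev 9: PC=5 idx=2 pred=N actual=T -> ctr[2]=1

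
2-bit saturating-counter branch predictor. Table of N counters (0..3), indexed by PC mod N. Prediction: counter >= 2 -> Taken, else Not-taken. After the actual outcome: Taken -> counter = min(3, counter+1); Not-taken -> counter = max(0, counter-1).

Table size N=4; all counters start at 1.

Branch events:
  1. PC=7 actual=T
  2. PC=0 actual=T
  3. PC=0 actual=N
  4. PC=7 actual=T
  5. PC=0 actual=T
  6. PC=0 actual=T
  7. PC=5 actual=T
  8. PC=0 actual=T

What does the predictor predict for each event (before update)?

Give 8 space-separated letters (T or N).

Answer: N N T T N T N T

Derivation:
Ev 1: PC=7 idx=3 pred=N actual=T -> ctr[3]=2
Ev 2: PC=0 idx=0 pred=N actual=T -> ctr[0]=2
Ev 3: PC=0 idx=0 pred=T actual=N -> ctr[0]=1
Ev 4: PC=7 idx=3 pred=T actual=T -> ctr[3]=3
Ev 5: PC=0 idx=0 pred=N actual=T -> ctr[0]=2
Ev 6: PC=0 idx=0 pred=T actual=T -> ctr[0]=3
Ev 7: PC=5 idx=1 pred=N actual=T -> ctr[1]=2
Ev 8: PC=0 idx=0 pred=T actual=T -> ctr[0]=3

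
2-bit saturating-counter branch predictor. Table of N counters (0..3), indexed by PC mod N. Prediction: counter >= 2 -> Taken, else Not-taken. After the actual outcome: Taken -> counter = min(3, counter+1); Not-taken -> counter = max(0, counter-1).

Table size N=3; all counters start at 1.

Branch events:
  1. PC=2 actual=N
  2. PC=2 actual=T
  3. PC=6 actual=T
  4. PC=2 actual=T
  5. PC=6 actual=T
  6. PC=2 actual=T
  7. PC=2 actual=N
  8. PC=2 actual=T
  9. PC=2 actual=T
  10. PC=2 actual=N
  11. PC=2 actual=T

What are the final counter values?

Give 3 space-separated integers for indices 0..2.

Ev 1: PC=2 idx=2 pred=N actual=N -> ctr[2]=0
Ev 2: PC=2 idx=2 pred=N actual=T -> ctr[2]=1
Ev 3: PC=6 idx=0 pred=N actual=T -> ctr[0]=2
Ev 4: PC=2 idx=2 pred=N actual=T -> ctr[2]=2
Ev 5: PC=6 idx=0 pred=T actual=T -> ctr[0]=3
Ev 6: PC=2 idx=2 pred=T actual=T -> ctr[2]=3
Ev 7: PC=2 idx=2 pred=T actual=N -> ctr[2]=2
Ev 8: PC=2 idx=2 pred=T actual=T -> ctr[2]=3
Ev 9: PC=2 idx=2 pred=T actual=T -> ctr[2]=3
Ev 10: PC=2 idx=2 pred=T actual=N -> ctr[2]=2
Ev 11: PC=2 idx=2 pred=T actual=T -> ctr[2]=3

Answer: 3 1 3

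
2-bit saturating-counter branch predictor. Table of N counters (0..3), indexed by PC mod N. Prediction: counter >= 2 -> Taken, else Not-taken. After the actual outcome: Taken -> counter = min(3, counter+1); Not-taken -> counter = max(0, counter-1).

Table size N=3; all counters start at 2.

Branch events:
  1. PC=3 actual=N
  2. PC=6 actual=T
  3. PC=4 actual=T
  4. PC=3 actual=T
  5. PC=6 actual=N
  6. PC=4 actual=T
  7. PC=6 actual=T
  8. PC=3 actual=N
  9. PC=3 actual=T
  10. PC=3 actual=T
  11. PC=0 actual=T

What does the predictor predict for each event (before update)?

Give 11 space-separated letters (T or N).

Ev 1: PC=3 idx=0 pred=T actual=N -> ctr[0]=1
Ev 2: PC=6 idx=0 pred=N actual=T -> ctr[0]=2
Ev 3: PC=4 idx=1 pred=T actual=T -> ctr[1]=3
Ev 4: PC=3 idx=0 pred=T actual=T -> ctr[0]=3
Ev 5: PC=6 idx=0 pred=T actual=N -> ctr[0]=2
Ev 6: PC=4 idx=1 pred=T actual=T -> ctr[1]=3
Ev 7: PC=6 idx=0 pred=T actual=T -> ctr[0]=3
Ev 8: PC=3 idx=0 pred=T actual=N -> ctr[0]=2
Ev 9: PC=3 idx=0 pred=T actual=T -> ctr[0]=3
Ev 10: PC=3 idx=0 pred=T actual=T -> ctr[0]=3
Ev 11: PC=0 idx=0 pred=T actual=T -> ctr[0]=3

Answer: T N T T T T T T T T T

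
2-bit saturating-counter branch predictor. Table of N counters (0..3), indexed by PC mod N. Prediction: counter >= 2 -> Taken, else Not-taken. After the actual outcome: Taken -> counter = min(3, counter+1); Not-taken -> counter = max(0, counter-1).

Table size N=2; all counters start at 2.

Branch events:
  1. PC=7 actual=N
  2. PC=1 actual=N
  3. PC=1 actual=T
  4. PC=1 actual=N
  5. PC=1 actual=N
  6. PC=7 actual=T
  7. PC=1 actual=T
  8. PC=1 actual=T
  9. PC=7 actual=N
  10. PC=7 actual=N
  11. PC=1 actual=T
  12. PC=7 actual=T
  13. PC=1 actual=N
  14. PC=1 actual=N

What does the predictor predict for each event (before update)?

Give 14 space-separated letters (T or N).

Ev 1: PC=7 idx=1 pred=T actual=N -> ctr[1]=1
Ev 2: PC=1 idx=1 pred=N actual=N -> ctr[1]=0
Ev 3: PC=1 idx=1 pred=N actual=T -> ctr[1]=1
Ev 4: PC=1 idx=1 pred=N actual=N -> ctr[1]=0
Ev 5: PC=1 idx=1 pred=N actual=N -> ctr[1]=0
Ev 6: PC=7 idx=1 pred=N actual=T -> ctr[1]=1
Ev 7: PC=1 idx=1 pred=N actual=T -> ctr[1]=2
Ev 8: PC=1 idx=1 pred=T actual=T -> ctr[1]=3
Ev 9: PC=7 idx=1 pred=T actual=N -> ctr[1]=2
Ev 10: PC=7 idx=1 pred=T actual=N -> ctr[1]=1
Ev 11: PC=1 idx=1 pred=N actual=T -> ctr[1]=2
Ev 12: PC=7 idx=1 pred=T actual=T -> ctr[1]=3
Ev 13: PC=1 idx=1 pred=T actual=N -> ctr[1]=2
Ev 14: PC=1 idx=1 pred=T actual=N -> ctr[1]=1

Answer: T N N N N N N T T T N T T T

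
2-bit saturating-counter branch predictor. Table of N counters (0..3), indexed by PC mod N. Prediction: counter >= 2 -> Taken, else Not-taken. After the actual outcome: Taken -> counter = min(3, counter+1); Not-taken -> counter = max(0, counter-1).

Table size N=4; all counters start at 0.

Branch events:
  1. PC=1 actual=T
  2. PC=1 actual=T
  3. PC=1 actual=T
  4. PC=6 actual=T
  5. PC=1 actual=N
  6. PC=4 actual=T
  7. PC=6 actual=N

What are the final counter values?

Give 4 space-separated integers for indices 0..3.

Ev 1: PC=1 idx=1 pred=N actual=T -> ctr[1]=1
Ev 2: PC=1 idx=1 pred=N actual=T -> ctr[1]=2
Ev 3: PC=1 idx=1 pred=T actual=T -> ctr[1]=3
Ev 4: PC=6 idx=2 pred=N actual=T -> ctr[2]=1
Ev 5: PC=1 idx=1 pred=T actual=N -> ctr[1]=2
Ev 6: PC=4 idx=0 pred=N actual=T -> ctr[0]=1
Ev 7: PC=6 idx=2 pred=N actual=N -> ctr[2]=0

Answer: 1 2 0 0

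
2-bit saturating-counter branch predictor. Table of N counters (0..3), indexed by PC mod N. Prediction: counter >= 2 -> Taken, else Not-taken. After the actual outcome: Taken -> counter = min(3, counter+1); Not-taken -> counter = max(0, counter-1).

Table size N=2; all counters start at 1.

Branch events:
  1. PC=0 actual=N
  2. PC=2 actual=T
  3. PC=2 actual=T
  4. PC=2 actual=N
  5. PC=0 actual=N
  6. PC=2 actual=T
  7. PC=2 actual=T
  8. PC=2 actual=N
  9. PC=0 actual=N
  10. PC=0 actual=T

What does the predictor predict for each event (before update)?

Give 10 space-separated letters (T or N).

Ev 1: PC=0 idx=0 pred=N actual=N -> ctr[0]=0
Ev 2: PC=2 idx=0 pred=N actual=T -> ctr[0]=1
Ev 3: PC=2 idx=0 pred=N actual=T -> ctr[0]=2
Ev 4: PC=2 idx=0 pred=T actual=N -> ctr[0]=1
Ev 5: PC=0 idx=0 pred=N actual=N -> ctr[0]=0
Ev 6: PC=2 idx=0 pred=N actual=T -> ctr[0]=1
Ev 7: PC=2 idx=0 pred=N actual=T -> ctr[0]=2
Ev 8: PC=2 idx=0 pred=T actual=N -> ctr[0]=1
Ev 9: PC=0 idx=0 pred=N actual=N -> ctr[0]=0
Ev 10: PC=0 idx=0 pred=N actual=T -> ctr[0]=1

Answer: N N N T N N N T N N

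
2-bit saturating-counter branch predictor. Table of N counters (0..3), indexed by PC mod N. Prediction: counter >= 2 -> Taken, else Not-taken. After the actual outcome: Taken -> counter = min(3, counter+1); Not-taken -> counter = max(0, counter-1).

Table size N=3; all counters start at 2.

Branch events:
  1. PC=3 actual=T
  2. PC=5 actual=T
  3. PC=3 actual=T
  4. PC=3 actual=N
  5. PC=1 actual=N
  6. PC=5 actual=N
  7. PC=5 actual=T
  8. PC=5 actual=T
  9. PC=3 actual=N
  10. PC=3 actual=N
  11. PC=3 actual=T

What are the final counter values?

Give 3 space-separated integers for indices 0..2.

Answer: 1 1 3

Derivation:
Ev 1: PC=3 idx=0 pred=T actual=T -> ctr[0]=3
Ev 2: PC=5 idx=2 pred=T actual=T -> ctr[2]=3
Ev 3: PC=3 idx=0 pred=T actual=T -> ctr[0]=3
Ev 4: PC=3 idx=0 pred=T actual=N -> ctr[0]=2
Ev 5: PC=1 idx=1 pred=T actual=N -> ctr[1]=1
Ev 6: PC=5 idx=2 pred=T actual=N -> ctr[2]=2
Ev 7: PC=5 idx=2 pred=T actual=T -> ctr[2]=3
Ev 8: PC=5 idx=2 pred=T actual=T -> ctr[2]=3
Ev 9: PC=3 idx=0 pred=T actual=N -> ctr[0]=1
Ev 10: PC=3 idx=0 pred=N actual=N -> ctr[0]=0
Ev 11: PC=3 idx=0 pred=N actual=T -> ctr[0]=1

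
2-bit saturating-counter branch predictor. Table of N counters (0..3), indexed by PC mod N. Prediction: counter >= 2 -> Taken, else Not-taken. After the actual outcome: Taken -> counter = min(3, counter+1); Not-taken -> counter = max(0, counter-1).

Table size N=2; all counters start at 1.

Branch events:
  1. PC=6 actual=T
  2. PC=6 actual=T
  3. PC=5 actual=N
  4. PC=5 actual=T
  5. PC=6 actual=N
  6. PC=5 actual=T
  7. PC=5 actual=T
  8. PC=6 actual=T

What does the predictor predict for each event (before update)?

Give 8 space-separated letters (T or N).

Answer: N T N N T N T T

Derivation:
Ev 1: PC=6 idx=0 pred=N actual=T -> ctr[0]=2
Ev 2: PC=6 idx=0 pred=T actual=T -> ctr[0]=3
Ev 3: PC=5 idx=1 pred=N actual=N -> ctr[1]=0
Ev 4: PC=5 idx=1 pred=N actual=T -> ctr[1]=1
Ev 5: PC=6 idx=0 pred=T actual=N -> ctr[0]=2
Ev 6: PC=5 idx=1 pred=N actual=T -> ctr[1]=2
Ev 7: PC=5 idx=1 pred=T actual=T -> ctr[1]=3
Ev 8: PC=6 idx=0 pred=T actual=T -> ctr[0]=3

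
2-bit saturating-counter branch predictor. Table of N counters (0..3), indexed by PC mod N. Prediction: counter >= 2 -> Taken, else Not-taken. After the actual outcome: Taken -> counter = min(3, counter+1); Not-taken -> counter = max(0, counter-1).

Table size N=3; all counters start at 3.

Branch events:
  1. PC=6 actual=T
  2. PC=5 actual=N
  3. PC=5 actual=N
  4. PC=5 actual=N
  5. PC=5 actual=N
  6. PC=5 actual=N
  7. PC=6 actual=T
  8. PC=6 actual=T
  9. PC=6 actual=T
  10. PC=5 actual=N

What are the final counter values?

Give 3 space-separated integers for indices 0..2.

Ev 1: PC=6 idx=0 pred=T actual=T -> ctr[0]=3
Ev 2: PC=5 idx=2 pred=T actual=N -> ctr[2]=2
Ev 3: PC=5 idx=2 pred=T actual=N -> ctr[2]=1
Ev 4: PC=5 idx=2 pred=N actual=N -> ctr[2]=0
Ev 5: PC=5 idx=2 pred=N actual=N -> ctr[2]=0
Ev 6: PC=5 idx=2 pred=N actual=N -> ctr[2]=0
Ev 7: PC=6 idx=0 pred=T actual=T -> ctr[0]=3
Ev 8: PC=6 idx=0 pred=T actual=T -> ctr[0]=3
Ev 9: PC=6 idx=0 pred=T actual=T -> ctr[0]=3
Ev 10: PC=5 idx=2 pred=N actual=N -> ctr[2]=0

Answer: 3 3 0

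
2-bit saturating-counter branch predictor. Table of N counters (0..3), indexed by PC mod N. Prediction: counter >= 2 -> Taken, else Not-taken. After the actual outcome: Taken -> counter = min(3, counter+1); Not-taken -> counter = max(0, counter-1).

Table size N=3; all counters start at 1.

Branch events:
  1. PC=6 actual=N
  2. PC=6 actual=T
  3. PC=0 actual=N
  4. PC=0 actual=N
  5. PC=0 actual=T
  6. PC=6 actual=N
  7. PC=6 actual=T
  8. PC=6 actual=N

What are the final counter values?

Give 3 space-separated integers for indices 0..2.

Answer: 0 1 1

Derivation:
Ev 1: PC=6 idx=0 pred=N actual=N -> ctr[0]=0
Ev 2: PC=6 idx=0 pred=N actual=T -> ctr[0]=1
Ev 3: PC=0 idx=0 pred=N actual=N -> ctr[0]=0
Ev 4: PC=0 idx=0 pred=N actual=N -> ctr[0]=0
Ev 5: PC=0 idx=0 pred=N actual=T -> ctr[0]=1
Ev 6: PC=6 idx=0 pred=N actual=N -> ctr[0]=0
Ev 7: PC=6 idx=0 pred=N actual=T -> ctr[0]=1
Ev 8: PC=6 idx=0 pred=N actual=N -> ctr[0]=0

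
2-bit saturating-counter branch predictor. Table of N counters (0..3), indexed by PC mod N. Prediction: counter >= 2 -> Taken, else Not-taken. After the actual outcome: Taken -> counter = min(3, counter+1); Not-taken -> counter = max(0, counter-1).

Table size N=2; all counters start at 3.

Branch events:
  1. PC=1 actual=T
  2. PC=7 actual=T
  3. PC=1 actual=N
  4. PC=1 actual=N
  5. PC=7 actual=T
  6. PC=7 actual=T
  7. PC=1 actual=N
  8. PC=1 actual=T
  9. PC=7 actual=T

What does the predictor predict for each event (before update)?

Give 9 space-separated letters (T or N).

Ev 1: PC=1 idx=1 pred=T actual=T -> ctr[1]=3
Ev 2: PC=7 idx=1 pred=T actual=T -> ctr[1]=3
Ev 3: PC=1 idx=1 pred=T actual=N -> ctr[1]=2
Ev 4: PC=1 idx=1 pred=T actual=N -> ctr[1]=1
Ev 5: PC=7 idx=1 pred=N actual=T -> ctr[1]=2
Ev 6: PC=7 idx=1 pred=T actual=T -> ctr[1]=3
Ev 7: PC=1 idx=1 pred=T actual=N -> ctr[1]=2
Ev 8: PC=1 idx=1 pred=T actual=T -> ctr[1]=3
Ev 9: PC=7 idx=1 pred=T actual=T -> ctr[1]=3

Answer: T T T T N T T T T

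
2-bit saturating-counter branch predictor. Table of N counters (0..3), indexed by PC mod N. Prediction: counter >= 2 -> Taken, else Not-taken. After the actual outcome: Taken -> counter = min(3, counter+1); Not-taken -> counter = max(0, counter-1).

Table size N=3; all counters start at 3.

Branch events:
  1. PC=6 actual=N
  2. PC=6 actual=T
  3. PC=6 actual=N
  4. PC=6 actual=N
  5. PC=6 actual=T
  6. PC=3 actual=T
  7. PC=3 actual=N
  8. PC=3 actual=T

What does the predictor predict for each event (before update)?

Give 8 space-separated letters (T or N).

Answer: T T T T N T T T

Derivation:
Ev 1: PC=6 idx=0 pred=T actual=N -> ctr[0]=2
Ev 2: PC=6 idx=0 pred=T actual=T -> ctr[0]=3
Ev 3: PC=6 idx=0 pred=T actual=N -> ctr[0]=2
Ev 4: PC=6 idx=0 pred=T actual=N -> ctr[0]=1
Ev 5: PC=6 idx=0 pred=N actual=T -> ctr[0]=2
Ev 6: PC=3 idx=0 pred=T actual=T -> ctr[0]=3
Ev 7: PC=3 idx=0 pred=T actual=N -> ctr[0]=2
Ev 8: PC=3 idx=0 pred=T actual=T -> ctr[0]=3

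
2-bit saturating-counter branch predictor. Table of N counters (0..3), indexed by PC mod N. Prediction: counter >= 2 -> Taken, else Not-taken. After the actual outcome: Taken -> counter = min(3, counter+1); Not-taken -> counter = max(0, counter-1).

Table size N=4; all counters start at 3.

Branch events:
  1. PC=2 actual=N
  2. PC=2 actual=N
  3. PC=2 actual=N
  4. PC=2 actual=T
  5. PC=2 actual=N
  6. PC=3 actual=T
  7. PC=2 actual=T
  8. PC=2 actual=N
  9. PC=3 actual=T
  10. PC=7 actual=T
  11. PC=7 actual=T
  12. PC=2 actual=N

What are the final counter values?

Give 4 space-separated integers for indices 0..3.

Ev 1: PC=2 idx=2 pred=T actual=N -> ctr[2]=2
Ev 2: PC=2 idx=2 pred=T actual=N -> ctr[2]=1
Ev 3: PC=2 idx=2 pred=N actual=N -> ctr[2]=0
Ev 4: PC=2 idx=2 pred=N actual=T -> ctr[2]=1
Ev 5: PC=2 idx=2 pred=N actual=N -> ctr[2]=0
Ev 6: PC=3 idx=3 pred=T actual=T -> ctr[3]=3
Ev 7: PC=2 idx=2 pred=N actual=T -> ctr[2]=1
Ev 8: PC=2 idx=2 pred=N actual=N -> ctr[2]=0
Ev 9: PC=3 idx=3 pred=T actual=T -> ctr[3]=3
Ev 10: PC=7 idx=3 pred=T actual=T -> ctr[3]=3
Ev 11: PC=7 idx=3 pred=T actual=T -> ctr[3]=3
Ev 12: PC=2 idx=2 pred=N actual=N -> ctr[2]=0

Answer: 3 3 0 3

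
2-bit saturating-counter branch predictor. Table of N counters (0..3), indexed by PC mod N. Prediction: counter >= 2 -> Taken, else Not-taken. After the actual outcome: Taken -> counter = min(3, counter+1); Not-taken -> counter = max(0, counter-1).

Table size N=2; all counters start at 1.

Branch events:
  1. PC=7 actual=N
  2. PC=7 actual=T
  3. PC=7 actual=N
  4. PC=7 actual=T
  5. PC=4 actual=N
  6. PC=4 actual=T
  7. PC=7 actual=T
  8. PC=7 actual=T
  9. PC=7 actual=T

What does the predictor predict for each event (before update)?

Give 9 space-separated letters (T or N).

Answer: N N N N N N N T T

Derivation:
Ev 1: PC=7 idx=1 pred=N actual=N -> ctr[1]=0
Ev 2: PC=7 idx=1 pred=N actual=T -> ctr[1]=1
Ev 3: PC=7 idx=1 pred=N actual=N -> ctr[1]=0
Ev 4: PC=7 idx=1 pred=N actual=T -> ctr[1]=1
Ev 5: PC=4 idx=0 pred=N actual=N -> ctr[0]=0
Ev 6: PC=4 idx=0 pred=N actual=T -> ctr[0]=1
Ev 7: PC=7 idx=1 pred=N actual=T -> ctr[1]=2
Ev 8: PC=7 idx=1 pred=T actual=T -> ctr[1]=3
Ev 9: PC=7 idx=1 pred=T actual=T -> ctr[1]=3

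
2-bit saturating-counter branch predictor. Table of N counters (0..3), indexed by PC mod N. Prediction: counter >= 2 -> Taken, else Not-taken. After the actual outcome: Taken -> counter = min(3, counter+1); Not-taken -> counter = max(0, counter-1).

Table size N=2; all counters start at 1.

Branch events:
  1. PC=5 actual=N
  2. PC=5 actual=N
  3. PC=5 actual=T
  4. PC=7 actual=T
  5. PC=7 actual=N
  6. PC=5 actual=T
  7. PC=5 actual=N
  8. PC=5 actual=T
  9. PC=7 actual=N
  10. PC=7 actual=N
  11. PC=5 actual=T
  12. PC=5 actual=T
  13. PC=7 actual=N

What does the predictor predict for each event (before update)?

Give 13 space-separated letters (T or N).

Ev 1: PC=5 idx=1 pred=N actual=N -> ctr[1]=0
Ev 2: PC=5 idx=1 pred=N actual=N -> ctr[1]=0
Ev 3: PC=5 idx=1 pred=N actual=T -> ctr[1]=1
Ev 4: PC=7 idx=1 pred=N actual=T -> ctr[1]=2
Ev 5: PC=7 idx=1 pred=T actual=N -> ctr[1]=1
Ev 6: PC=5 idx=1 pred=N actual=T -> ctr[1]=2
Ev 7: PC=5 idx=1 pred=T actual=N -> ctr[1]=1
Ev 8: PC=5 idx=1 pred=N actual=T -> ctr[1]=2
Ev 9: PC=7 idx=1 pred=T actual=N -> ctr[1]=1
Ev 10: PC=7 idx=1 pred=N actual=N -> ctr[1]=0
Ev 11: PC=5 idx=1 pred=N actual=T -> ctr[1]=1
Ev 12: PC=5 idx=1 pred=N actual=T -> ctr[1]=2
Ev 13: PC=7 idx=1 pred=T actual=N -> ctr[1]=1

Answer: N N N N T N T N T N N N T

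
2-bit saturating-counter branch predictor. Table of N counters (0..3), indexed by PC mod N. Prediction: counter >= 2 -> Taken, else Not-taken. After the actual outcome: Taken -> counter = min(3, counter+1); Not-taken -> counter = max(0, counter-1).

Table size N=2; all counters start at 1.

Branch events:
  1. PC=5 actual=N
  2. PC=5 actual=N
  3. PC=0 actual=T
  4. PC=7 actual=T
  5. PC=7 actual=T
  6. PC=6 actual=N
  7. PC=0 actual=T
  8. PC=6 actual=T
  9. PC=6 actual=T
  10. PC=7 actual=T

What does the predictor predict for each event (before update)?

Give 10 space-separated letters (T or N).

Answer: N N N N N T N T T T

Derivation:
Ev 1: PC=5 idx=1 pred=N actual=N -> ctr[1]=0
Ev 2: PC=5 idx=1 pred=N actual=N -> ctr[1]=0
Ev 3: PC=0 idx=0 pred=N actual=T -> ctr[0]=2
Ev 4: PC=7 idx=1 pred=N actual=T -> ctr[1]=1
Ev 5: PC=7 idx=1 pred=N actual=T -> ctr[1]=2
Ev 6: PC=6 idx=0 pred=T actual=N -> ctr[0]=1
Ev 7: PC=0 idx=0 pred=N actual=T -> ctr[0]=2
Ev 8: PC=6 idx=0 pred=T actual=T -> ctr[0]=3
Ev 9: PC=6 idx=0 pred=T actual=T -> ctr[0]=3
Ev 10: PC=7 idx=1 pred=T actual=T -> ctr[1]=3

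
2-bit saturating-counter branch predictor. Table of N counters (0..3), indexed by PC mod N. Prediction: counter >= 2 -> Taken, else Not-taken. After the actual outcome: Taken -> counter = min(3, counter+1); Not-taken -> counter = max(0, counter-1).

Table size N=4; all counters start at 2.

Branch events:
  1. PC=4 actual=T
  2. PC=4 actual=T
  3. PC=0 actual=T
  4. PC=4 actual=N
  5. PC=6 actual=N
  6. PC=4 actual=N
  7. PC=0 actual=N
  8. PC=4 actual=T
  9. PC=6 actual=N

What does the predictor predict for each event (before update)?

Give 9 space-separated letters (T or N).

Answer: T T T T T T N N N

Derivation:
Ev 1: PC=4 idx=0 pred=T actual=T -> ctr[0]=3
Ev 2: PC=4 idx=0 pred=T actual=T -> ctr[0]=3
Ev 3: PC=0 idx=0 pred=T actual=T -> ctr[0]=3
Ev 4: PC=4 idx=0 pred=T actual=N -> ctr[0]=2
Ev 5: PC=6 idx=2 pred=T actual=N -> ctr[2]=1
Ev 6: PC=4 idx=0 pred=T actual=N -> ctr[0]=1
Ev 7: PC=0 idx=0 pred=N actual=N -> ctr[0]=0
Ev 8: PC=4 idx=0 pred=N actual=T -> ctr[0]=1
Ev 9: PC=6 idx=2 pred=N actual=N -> ctr[2]=0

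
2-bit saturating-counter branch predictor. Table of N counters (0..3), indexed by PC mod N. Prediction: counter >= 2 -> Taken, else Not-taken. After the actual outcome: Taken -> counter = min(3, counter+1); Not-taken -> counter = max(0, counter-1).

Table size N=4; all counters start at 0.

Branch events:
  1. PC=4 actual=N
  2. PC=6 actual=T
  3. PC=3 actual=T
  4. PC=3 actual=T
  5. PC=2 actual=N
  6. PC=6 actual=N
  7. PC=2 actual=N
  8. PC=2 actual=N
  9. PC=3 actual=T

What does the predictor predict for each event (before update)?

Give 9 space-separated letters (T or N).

Answer: N N N N N N N N T

Derivation:
Ev 1: PC=4 idx=0 pred=N actual=N -> ctr[0]=0
Ev 2: PC=6 idx=2 pred=N actual=T -> ctr[2]=1
Ev 3: PC=3 idx=3 pred=N actual=T -> ctr[3]=1
Ev 4: PC=3 idx=3 pred=N actual=T -> ctr[3]=2
Ev 5: PC=2 idx=2 pred=N actual=N -> ctr[2]=0
Ev 6: PC=6 idx=2 pred=N actual=N -> ctr[2]=0
Ev 7: PC=2 idx=2 pred=N actual=N -> ctr[2]=0
Ev 8: PC=2 idx=2 pred=N actual=N -> ctr[2]=0
Ev 9: PC=3 idx=3 pred=T actual=T -> ctr[3]=3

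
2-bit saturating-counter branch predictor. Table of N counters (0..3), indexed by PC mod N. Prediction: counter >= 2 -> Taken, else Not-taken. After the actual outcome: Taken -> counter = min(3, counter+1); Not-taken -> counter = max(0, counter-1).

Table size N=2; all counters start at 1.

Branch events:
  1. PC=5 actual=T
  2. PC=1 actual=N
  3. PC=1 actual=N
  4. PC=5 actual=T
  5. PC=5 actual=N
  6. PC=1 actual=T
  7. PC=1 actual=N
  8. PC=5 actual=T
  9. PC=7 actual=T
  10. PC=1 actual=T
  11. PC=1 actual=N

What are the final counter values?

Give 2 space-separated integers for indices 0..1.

Answer: 1 2

Derivation:
Ev 1: PC=5 idx=1 pred=N actual=T -> ctr[1]=2
Ev 2: PC=1 idx=1 pred=T actual=N -> ctr[1]=1
Ev 3: PC=1 idx=1 pred=N actual=N -> ctr[1]=0
Ev 4: PC=5 idx=1 pred=N actual=T -> ctr[1]=1
Ev 5: PC=5 idx=1 pred=N actual=N -> ctr[1]=0
Ev 6: PC=1 idx=1 pred=N actual=T -> ctr[1]=1
Ev 7: PC=1 idx=1 pred=N actual=N -> ctr[1]=0
Ev 8: PC=5 idx=1 pred=N actual=T -> ctr[1]=1
Ev 9: PC=7 idx=1 pred=N actual=T -> ctr[1]=2
Ev 10: PC=1 idx=1 pred=T actual=T -> ctr[1]=3
Ev 11: PC=1 idx=1 pred=T actual=N -> ctr[1]=2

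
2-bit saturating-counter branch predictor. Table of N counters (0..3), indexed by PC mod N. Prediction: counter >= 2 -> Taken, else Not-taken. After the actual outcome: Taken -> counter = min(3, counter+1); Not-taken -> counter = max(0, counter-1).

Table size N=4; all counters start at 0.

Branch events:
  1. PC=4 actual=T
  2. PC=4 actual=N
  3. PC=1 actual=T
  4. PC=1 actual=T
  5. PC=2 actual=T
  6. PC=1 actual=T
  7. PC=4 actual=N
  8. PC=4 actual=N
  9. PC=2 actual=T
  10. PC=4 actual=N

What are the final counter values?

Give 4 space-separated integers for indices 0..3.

Answer: 0 3 2 0

Derivation:
Ev 1: PC=4 idx=0 pred=N actual=T -> ctr[0]=1
Ev 2: PC=4 idx=0 pred=N actual=N -> ctr[0]=0
Ev 3: PC=1 idx=1 pred=N actual=T -> ctr[1]=1
Ev 4: PC=1 idx=1 pred=N actual=T -> ctr[1]=2
Ev 5: PC=2 idx=2 pred=N actual=T -> ctr[2]=1
Ev 6: PC=1 idx=1 pred=T actual=T -> ctr[1]=3
Ev 7: PC=4 idx=0 pred=N actual=N -> ctr[0]=0
Ev 8: PC=4 idx=0 pred=N actual=N -> ctr[0]=0
Ev 9: PC=2 idx=2 pred=N actual=T -> ctr[2]=2
Ev 10: PC=4 idx=0 pred=N actual=N -> ctr[0]=0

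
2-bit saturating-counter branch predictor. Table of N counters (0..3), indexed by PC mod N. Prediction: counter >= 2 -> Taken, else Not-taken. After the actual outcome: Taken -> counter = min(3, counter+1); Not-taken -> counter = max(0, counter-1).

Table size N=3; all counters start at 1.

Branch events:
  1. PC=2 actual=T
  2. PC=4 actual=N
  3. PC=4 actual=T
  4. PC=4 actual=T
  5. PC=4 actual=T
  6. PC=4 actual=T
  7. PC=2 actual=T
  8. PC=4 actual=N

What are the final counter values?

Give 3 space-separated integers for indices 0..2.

Ev 1: PC=2 idx=2 pred=N actual=T -> ctr[2]=2
Ev 2: PC=4 idx=1 pred=N actual=N -> ctr[1]=0
Ev 3: PC=4 idx=1 pred=N actual=T -> ctr[1]=1
Ev 4: PC=4 idx=1 pred=N actual=T -> ctr[1]=2
Ev 5: PC=4 idx=1 pred=T actual=T -> ctr[1]=3
Ev 6: PC=4 idx=1 pred=T actual=T -> ctr[1]=3
Ev 7: PC=2 idx=2 pred=T actual=T -> ctr[2]=3
Ev 8: PC=4 idx=1 pred=T actual=N -> ctr[1]=2

Answer: 1 2 3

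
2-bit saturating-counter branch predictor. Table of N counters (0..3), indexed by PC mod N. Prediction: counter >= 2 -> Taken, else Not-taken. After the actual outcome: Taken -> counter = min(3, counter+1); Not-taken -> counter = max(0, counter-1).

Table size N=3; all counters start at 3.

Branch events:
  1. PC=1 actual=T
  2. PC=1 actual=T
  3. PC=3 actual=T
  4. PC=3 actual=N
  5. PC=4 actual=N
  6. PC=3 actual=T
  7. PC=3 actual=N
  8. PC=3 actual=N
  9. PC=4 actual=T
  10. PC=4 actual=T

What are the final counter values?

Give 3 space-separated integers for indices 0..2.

Answer: 1 3 3

Derivation:
Ev 1: PC=1 idx=1 pred=T actual=T -> ctr[1]=3
Ev 2: PC=1 idx=1 pred=T actual=T -> ctr[1]=3
Ev 3: PC=3 idx=0 pred=T actual=T -> ctr[0]=3
Ev 4: PC=3 idx=0 pred=T actual=N -> ctr[0]=2
Ev 5: PC=4 idx=1 pred=T actual=N -> ctr[1]=2
Ev 6: PC=3 idx=0 pred=T actual=T -> ctr[0]=3
Ev 7: PC=3 idx=0 pred=T actual=N -> ctr[0]=2
Ev 8: PC=3 idx=0 pred=T actual=N -> ctr[0]=1
Ev 9: PC=4 idx=1 pred=T actual=T -> ctr[1]=3
Ev 10: PC=4 idx=1 pred=T actual=T -> ctr[1]=3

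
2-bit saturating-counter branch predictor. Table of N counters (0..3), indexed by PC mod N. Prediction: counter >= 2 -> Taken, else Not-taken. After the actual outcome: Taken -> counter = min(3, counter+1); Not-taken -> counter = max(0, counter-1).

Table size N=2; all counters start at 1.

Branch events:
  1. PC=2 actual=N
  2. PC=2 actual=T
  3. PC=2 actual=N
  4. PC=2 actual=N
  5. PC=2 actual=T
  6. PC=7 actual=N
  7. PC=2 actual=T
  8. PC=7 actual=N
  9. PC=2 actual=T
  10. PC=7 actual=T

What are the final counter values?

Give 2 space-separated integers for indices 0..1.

Answer: 3 1

Derivation:
Ev 1: PC=2 idx=0 pred=N actual=N -> ctr[0]=0
Ev 2: PC=2 idx=0 pred=N actual=T -> ctr[0]=1
Ev 3: PC=2 idx=0 pred=N actual=N -> ctr[0]=0
Ev 4: PC=2 idx=0 pred=N actual=N -> ctr[0]=0
Ev 5: PC=2 idx=0 pred=N actual=T -> ctr[0]=1
Ev 6: PC=7 idx=1 pred=N actual=N -> ctr[1]=0
Ev 7: PC=2 idx=0 pred=N actual=T -> ctr[0]=2
Ev 8: PC=7 idx=1 pred=N actual=N -> ctr[1]=0
Ev 9: PC=2 idx=0 pred=T actual=T -> ctr[0]=3
Ev 10: PC=7 idx=1 pred=N actual=T -> ctr[1]=1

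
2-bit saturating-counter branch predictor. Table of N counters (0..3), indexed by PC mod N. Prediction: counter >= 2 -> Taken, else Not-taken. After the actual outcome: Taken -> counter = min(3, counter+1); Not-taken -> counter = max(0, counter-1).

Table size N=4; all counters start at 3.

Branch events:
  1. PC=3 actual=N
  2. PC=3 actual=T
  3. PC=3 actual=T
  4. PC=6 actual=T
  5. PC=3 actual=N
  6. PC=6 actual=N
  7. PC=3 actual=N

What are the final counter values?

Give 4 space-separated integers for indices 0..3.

Answer: 3 3 2 1

Derivation:
Ev 1: PC=3 idx=3 pred=T actual=N -> ctr[3]=2
Ev 2: PC=3 idx=3 pred=T actual=T -> ctr[3]=3
Ev 3: PC=3 idx=3 pred=T actual=T -> ctr[3]=3
Ev 4: PC=6 idx=2 pred=T actual=T -> ctr[2]=3
Ev 5: PC=3 idx=3 pred=T actual=N -> ctr[3]=2
Ev 6: PC=6 idx=2 pred=T actual=N -> ctr[2]=2
Ev 7: PC=3 idx=3 pred=T actual=N -> ctr[3]=1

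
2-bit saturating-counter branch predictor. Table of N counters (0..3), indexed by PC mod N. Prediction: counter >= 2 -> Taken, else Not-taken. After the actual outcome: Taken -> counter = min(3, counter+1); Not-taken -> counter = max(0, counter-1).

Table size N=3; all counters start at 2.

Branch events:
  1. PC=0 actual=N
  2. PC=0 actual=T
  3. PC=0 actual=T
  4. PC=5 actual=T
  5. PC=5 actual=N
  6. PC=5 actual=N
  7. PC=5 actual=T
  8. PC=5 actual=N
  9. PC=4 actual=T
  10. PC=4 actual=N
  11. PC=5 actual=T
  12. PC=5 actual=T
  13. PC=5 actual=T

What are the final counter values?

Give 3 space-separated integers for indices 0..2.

Answer: 3 2 3

Derivation:
Ev 1: PC=0 idx=0 pred=T actual=N -> ctr[0]=1
Ev 2: PC=0 idx=0 pred=N actual=T -> ctr[0]=2
Ev 3: PC=0 idx=0 pred=T actual=T -> ctr[0]=3
Ev 4: PC=5 idx=2 pred=T actual=T -> ctr[2]=3
Ev 5: PC=5 idx=2 pred=T actual=N -> ctr[2]=2
Ev 6: PC=5 idx=2 pred=T actual=N -> ctr[2]=1
Ev 7: PC=5 idx=2 pred=N actual=T -> ctr[2]=2
Ev 8: PC=5 idx=2 pred=T actual=N -> ctr[2]=1
Ev 9: PC=4 idx=1 pred=T actual=T -> ctr[1]=3
Ev 10: PC=4 idx=1 pred=T actual=N -> ctr[1]=2
Ev 11: PC=5 idx=2 pred=N actual=T -> ctr[2]=2
Ev 12: PC=5 idx=2 pred=T actual=T -> ctr[2]=3
Ev 13: PC=5 idx=2 pred=T actual=T -> ctr[2]=3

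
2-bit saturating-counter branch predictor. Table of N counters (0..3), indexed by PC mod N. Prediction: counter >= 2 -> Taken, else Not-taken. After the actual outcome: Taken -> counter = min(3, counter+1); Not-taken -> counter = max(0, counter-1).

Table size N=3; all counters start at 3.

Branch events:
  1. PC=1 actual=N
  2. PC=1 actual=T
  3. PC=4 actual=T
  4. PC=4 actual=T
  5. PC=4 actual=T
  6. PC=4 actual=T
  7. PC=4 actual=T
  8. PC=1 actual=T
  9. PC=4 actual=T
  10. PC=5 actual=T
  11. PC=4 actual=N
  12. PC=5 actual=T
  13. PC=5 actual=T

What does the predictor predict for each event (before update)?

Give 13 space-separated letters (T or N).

Ev 1: PC=1 idx=1 pred=T actual=N -> ctr[1]=2
Ev 2: PC=1 idx=1 pred=T actual=T -> ctr[1]=3
Ev 3: PC=4 idx=1 pred=T actual=T -> ctr[1]=3
Ev 4: PC=4 idx=1 pred=T actual=T -> ctr[1]=3
Ev 5: PC=4 idx=1 pred=T actual=T -> ctr[1]=3
Ev 6: PC=4 idx=1 pred=T actual=T -> ctr[1]=3
Ev 7: PC=4 idx=1 pred=T actual=T -> ctr[1]=3
Ev 8: PC=1 idx=1 pred=T actual=T -> ctr[1]=3
Ev 9: PC=4 idx=1 pred=T actual=T -> ctr[1]=3
Ev 10: PC=5 idx=2 pred=T actual=T -> ctr[2]=3
Ev 11: PC=4 idx=1 pred=T actual=N -> ctr[1]=2
Ev 12: PC=5 idx=2 pred=T actual=T -> ctr[2]=3
Ev 13: PC=5 idx=2 pred=T actual=T -> ctr[2]=3

Answer: T T T T T T T T T T T T T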